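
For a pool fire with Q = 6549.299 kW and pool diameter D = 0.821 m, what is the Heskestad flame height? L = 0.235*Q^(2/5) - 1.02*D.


Q^(2/5) = 33.611
0.235 * Q^(2/5) = 7.8985
1.02 * D = 0.83742
L = 7.0611 m

7.0611 m


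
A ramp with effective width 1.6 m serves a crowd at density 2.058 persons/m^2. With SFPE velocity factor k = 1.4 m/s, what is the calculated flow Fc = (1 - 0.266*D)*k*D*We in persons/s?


1 - 0.266*D = 1 - 0.266*2.058 = 0.45257
Fs = 0.45257 * 1.4 * 2.058 = 1.3040 persons/(s*m)
Fc = 1.3040 * 1.6 = 2.0863 persons/s

2.0863 persons/s


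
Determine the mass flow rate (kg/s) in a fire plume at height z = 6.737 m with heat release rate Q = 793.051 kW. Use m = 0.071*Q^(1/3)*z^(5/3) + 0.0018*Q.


Q^(1/3) = 9.2562
z^(5/3) = 24.031
First term = 0.071 * 9.2562 * 24.031 = 15.793
Second term = 0.0018 * 793.051 = 1.4275
m = 17.221 kg/s

17.221 kg/s


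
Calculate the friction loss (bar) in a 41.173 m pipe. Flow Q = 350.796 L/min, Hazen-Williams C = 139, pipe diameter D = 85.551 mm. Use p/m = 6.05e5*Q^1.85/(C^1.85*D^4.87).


Q^1.85 = 51092
C^1.85 = 9216.7
D^4.87 = 2.5700e+09
p/m = 0.0013049 bar/m
p_total = 0.0013049 * 41.173 = 0.053729 bar

0.053729 bar


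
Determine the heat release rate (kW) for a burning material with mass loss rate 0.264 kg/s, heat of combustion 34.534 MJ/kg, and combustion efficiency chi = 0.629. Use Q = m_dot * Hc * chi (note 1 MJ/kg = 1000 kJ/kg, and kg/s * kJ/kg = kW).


Hc = 34.534 MJ/kg = 34.534 * 1000 kJ/kg = 34534 kJ/kg
Q = 0.264 kg/s * 34534 kJ/kg * 0.629 = 5734.6 kW

5734.6 kW


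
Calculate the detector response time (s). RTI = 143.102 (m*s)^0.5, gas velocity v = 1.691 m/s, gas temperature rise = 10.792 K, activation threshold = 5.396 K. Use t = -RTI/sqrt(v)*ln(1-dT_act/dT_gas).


dT_act/dT_gas = 0.5
ln(1 - 0.5) = -0.69315
t = -143.102 / sqrt(1.691) * -0.69315 = 76.278 s

76.278 s


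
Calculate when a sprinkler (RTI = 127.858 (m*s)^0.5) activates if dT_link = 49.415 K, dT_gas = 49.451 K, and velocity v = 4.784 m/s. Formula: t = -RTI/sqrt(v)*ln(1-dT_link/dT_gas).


dT_link/dT_gas = 0.99927
ln(1 - 0.99927) = -7.2252
t = -127.858 / sqrt(4.784) * -7.2252 = 422.36 s

422.36 s


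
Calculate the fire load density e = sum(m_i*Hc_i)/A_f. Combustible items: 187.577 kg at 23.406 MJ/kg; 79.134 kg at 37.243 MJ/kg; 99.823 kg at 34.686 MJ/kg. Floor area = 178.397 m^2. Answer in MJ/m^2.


Total energy = 187.577*23.406 + 79.134*37.243 + 99.823*34.686
= 4390.427 + 2947.188 + 3462.461
= 10800.08 MJ
e = 10800.08 / 178.397 = 60.540 MJ/m^2

60.540 MJ/m^2


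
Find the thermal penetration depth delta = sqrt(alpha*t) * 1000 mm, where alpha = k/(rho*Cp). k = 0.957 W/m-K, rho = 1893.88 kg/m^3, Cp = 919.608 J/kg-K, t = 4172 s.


alpha = 0.957 / (1893.88 * 919.608) = 5.4949e-07 m^2/s
alpha * t = 0.0022925
delta = sqrt(0.0022925) * 1000 = 47.880 mm

47.880 mm


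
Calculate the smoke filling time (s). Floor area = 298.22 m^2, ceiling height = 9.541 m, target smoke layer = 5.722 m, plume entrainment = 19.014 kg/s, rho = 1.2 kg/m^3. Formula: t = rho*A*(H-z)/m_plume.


H - z = 3.819 m
t = 1.2 * 298.22 * 3.819 / 19.014 = 71.878 s

71.878 s


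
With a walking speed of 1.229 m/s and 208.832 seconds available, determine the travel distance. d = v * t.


d = 1.229 * 208.832 = 256.65 m

256.65 m


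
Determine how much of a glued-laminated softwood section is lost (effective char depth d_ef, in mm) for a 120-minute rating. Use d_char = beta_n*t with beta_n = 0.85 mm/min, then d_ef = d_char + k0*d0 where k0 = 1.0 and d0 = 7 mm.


d_char = 0.85 * 120 = 102 mm
d_ef = 102 + 1.0*7 = 109 mm

109 mm


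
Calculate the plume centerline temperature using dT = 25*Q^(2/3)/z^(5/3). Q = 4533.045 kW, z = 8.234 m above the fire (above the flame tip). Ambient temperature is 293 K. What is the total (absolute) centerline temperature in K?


Q^(2/3) = 273.90
z^(5/3) = 33.575
dT = 25 * 273.90 / 33.575 = 203.95 K
T = 293 + 203.95 = 496.95 K

496.95 K


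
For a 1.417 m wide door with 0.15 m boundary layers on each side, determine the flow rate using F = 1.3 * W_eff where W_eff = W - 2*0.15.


W_eff = 1.417 - 0.30 = 1.117 m
F = 1.3 * 1.117 = 1.4521 persons/s

1.4521 persons/s


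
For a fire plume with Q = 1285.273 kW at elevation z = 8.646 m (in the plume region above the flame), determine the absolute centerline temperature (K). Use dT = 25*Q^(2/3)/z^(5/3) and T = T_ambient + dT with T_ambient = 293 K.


Q^(2/3) = 118.21
z^(5/3) = 36.422
dT = 25 * 118.21 / 36.422 = 81.142 K
T = 293 + 81.142 = 374.14 K

374.14 K


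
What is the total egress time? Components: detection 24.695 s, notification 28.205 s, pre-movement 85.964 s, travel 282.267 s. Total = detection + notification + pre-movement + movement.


Total = 24.695 + 28.205 + 85.964 + 282.267 = 421.131 s

421.131 s


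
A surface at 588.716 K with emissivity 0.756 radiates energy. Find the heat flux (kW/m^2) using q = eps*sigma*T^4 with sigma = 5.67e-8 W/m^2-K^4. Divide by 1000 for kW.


T^4 = 1.2012e+11
q = 0.756 * 5.67e-8 * 1.2012e+11 / 1000 = 5.1491 kW/m^2

5.1491 kW/m^2


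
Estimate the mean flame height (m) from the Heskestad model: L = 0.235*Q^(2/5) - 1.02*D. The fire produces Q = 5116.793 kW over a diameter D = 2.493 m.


Q^(2/5) = 30.451
0.235 * Q^(2/5) = 7.1559
1.02 * D = 2.5429
L = 4.6131 m

4.6131 m


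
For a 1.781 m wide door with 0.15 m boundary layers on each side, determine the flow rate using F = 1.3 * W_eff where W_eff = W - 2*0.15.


W_eff = 1.781 - 0.30 = 1.481 m
F = 1.3 * 1.481 = 1.9253 persons/s

1.9253 persons/s


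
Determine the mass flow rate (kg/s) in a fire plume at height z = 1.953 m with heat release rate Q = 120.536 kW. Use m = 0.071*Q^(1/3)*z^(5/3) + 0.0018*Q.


Q^(1/3) = 4.9398
z^(5/3) = 3.0514
First term = 0.071 * 4.9398 * 3.0514 = 1.0702
Second term = 0.0018 * 120.536 = 0.21696
m = 1.2872 kg/s

1.2872 kg/s


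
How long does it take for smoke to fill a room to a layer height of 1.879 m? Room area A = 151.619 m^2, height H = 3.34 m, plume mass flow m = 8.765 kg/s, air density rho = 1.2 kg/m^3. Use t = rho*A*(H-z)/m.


H - z = 1.461 m
t = 1.2 * 151.619 * 1.461 / 8.765 = 30.327 s

30.327 s


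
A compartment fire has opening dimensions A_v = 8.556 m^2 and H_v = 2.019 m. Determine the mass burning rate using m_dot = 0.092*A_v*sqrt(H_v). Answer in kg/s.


sqrt(H_v) = 1.4209
m_dot = 0.092 * 8.556 * 1.4209 = 1.1185 kg/s

1.1185 kg/s


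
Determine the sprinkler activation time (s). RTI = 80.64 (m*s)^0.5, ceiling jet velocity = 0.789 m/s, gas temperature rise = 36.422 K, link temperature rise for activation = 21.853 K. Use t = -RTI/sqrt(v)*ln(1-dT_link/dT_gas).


dT_link/dT_gas = 0.59999
ln(1 - 0.59999) = -0.91628
t = -80.64 / sqrt(0.789) * -0.91628 = 83.184 s

83.184 s


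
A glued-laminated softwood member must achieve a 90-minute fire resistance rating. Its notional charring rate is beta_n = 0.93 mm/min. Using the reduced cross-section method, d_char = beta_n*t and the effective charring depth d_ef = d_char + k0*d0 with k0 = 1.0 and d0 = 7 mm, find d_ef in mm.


d_char = 0.93 * 90 = 83.7 mm
d_ef = 83.7 + 1.0*7 = 90.7 mm

90.7 mm


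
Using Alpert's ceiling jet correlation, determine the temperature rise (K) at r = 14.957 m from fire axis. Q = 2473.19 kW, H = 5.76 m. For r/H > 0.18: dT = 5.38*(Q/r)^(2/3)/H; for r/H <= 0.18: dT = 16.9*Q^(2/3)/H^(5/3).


r/H = 14.957 / 5.76 = 2.5967
r/H > 0.18, so dT = 5.38*(Q/r)^(2/3)/H
Q/r = 165.35
(Q/r)^(2/3) = 30.126
dT = 5.38 * 30.126 / 5.76 = 28.139 K

28.139 K


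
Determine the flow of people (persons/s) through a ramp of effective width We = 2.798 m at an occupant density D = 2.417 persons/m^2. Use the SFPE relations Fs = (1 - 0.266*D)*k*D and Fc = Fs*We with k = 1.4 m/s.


1 - 0.266*D = 1 - 0.266*2.417 = 0.35708
Fs = 0.35708 * 1.4 * 2.417 = 1.2083 persons/(s*m)
Fc = 1.2083 * 2.798 = 3.3808 persons/s

3.3808 persons/s


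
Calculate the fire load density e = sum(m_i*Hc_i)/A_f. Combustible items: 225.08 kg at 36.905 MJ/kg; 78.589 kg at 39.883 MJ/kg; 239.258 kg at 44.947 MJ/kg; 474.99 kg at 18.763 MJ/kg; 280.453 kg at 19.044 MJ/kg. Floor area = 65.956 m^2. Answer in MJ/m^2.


Total energy = 225.08*36.905 + 78.589*39.883 + 239.258*44.947 + 474.99*18.763 + 280.453*19.044
= 8306.577 + 3134.365 + 10753.93 + 8912.237 + 5340.947
= 36448.06 MJ
e = 36448.06 / 65.956 = 552.61 MJ/m^2

552.61 MJ/m^2


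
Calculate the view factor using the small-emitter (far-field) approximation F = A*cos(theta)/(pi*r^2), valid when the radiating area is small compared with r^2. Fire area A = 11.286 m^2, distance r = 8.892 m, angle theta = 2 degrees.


cos(2 deg) = 0.99939
pi*r^2 = 248.40
F = 11.286 * 0.99939 / 248.40 = 0.045407

0.045407


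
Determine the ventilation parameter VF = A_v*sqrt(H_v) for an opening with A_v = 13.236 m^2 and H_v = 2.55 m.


sqrt(H_v) = 1.5969
VF = 13.236 * 1.5969 = 21.136 m^(5/2)

21.136 m^(5/2)


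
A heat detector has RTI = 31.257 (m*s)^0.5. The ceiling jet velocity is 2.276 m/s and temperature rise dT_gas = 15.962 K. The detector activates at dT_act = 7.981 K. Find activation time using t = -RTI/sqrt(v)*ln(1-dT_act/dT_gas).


dT_act/dT_gas = 0.5
ln(1 - 0.5) = -0.69315
t = -31.257 / sqrt(2.276) * -0.69315 = 14.361 s

14.361 s


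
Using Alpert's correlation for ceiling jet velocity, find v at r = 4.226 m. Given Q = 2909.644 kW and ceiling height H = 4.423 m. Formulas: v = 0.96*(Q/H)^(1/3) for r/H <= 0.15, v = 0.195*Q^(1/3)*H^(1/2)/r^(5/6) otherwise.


r/H = 4.226 / 4.423 = 0.95546
r/H > 0.15, so v = 0.195*Q^(1/3)*H^(1/2)/r^(5/6)
Q^(1/3) = 14.276
H^(1/2) = 2.1031
r^(5/6) = 3.3236
v = 0.195 * 14.276 * 2.1031 / 3.3236 = 1.7616 m/s

1.7616 m/s


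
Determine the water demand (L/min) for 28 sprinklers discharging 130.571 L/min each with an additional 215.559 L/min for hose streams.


Sprinkler demand = 28 * 130.571 = 3655.988 L/min
Total = 3655.988 + 215.559 = 3871.547 L/min

3871.547 L/min


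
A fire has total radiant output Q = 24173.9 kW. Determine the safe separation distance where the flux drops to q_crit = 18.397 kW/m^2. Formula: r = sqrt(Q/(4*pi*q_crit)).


4*pi*q_crit = 231.18
Q/(4*pi*q_crit) = 104.57
r = sqrt(104.57) = 10.226 m

10.226 m


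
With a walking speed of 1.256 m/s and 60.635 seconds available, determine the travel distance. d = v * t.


d = 1.256 * 60.635 = 76.158 m

76.158 m


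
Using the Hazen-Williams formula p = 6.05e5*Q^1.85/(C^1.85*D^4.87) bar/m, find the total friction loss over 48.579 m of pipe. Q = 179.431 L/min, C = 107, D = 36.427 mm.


Q^1.85 = 14781
C^1.85 = 5680.2
D^4.87 = 4.0191e+07
p/m = 0.039172 bar/m
p_total = 0.039172 * 48.579 = 1.9029 bar

1.9029 bar


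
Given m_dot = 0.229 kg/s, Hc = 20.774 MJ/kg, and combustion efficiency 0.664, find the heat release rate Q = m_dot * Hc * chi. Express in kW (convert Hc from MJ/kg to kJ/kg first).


Hc = 20.774 MJ/kg = 20.774 * 1000 kJ/kg = 20774 kJ/kg
Q = 0.229 kg/s * 20774 kJ/kg * 0.664 = 3158.8 kW

3158.8 kW


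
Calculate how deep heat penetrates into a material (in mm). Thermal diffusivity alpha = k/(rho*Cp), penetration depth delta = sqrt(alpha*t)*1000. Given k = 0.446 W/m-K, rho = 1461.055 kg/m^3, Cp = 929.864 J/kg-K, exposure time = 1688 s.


alpha = 0.446 / (1461.055 * 929.864) = 3.2828e-07 m^2/s
alpha * t = 0.00055414
delta = sqrt(0.00055414) * 1000 = 23.540 mm

23.540 mm


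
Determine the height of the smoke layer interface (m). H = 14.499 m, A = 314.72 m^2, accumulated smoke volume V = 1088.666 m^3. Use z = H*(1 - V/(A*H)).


V/(A*H) = 0.23858
1 - 0.23858 = 0.76142
z = 14.499 * 0.76142 = 11.040 m

11.040 m


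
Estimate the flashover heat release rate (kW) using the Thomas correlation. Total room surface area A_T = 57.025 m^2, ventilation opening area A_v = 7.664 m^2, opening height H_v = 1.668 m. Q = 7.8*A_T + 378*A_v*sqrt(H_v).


7.8*A_T = 444.795
sqrt(H_v) = 1.2915
378*A_v*sqrt(H_v) = 3741.5
Q = 444.795 + 3741.5 = 4186.3 kW

4186.3 kW


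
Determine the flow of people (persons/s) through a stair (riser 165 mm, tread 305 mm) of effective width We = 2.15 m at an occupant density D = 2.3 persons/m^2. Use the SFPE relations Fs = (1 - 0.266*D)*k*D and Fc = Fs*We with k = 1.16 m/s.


1 - 0.266*D = 1 - 0.266*2.3 = 0.38820
Fs = 0.38820 * 1.16 * 2.3 = 1.0357 persons/(s*m)
Fc = 1.0357 * 2.15 = 2.2268 persons/s

2.2268 persons/s


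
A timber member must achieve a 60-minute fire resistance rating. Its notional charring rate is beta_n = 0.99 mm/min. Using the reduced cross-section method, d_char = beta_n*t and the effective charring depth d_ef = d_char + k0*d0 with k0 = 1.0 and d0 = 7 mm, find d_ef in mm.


d_char = 0.99 * 60 = 59.4 mm
d_ef = 59.4 + 1.0*7 = 66.4 mm

66.4 mm


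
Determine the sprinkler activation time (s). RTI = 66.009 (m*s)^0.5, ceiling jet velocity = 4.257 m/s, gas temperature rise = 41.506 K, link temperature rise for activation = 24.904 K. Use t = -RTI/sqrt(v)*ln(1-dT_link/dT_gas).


dT_link/dT_gas = 0.60001
ln(1 - 0.60001) = -0.91631
t = -66.009 / sqrt(4.257) * -0.91631 = 29.315 s

29.315 s


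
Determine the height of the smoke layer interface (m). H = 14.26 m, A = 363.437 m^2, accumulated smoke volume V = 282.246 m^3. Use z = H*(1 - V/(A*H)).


V/(A*H) = 0.054460
1 - 0.054460 = 0.94554
z = 14.26 * 0.94554 = 13.483 m

13.483 m


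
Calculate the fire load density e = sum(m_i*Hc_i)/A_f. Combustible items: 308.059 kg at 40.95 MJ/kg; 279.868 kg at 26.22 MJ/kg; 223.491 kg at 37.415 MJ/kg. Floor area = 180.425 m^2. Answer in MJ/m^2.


Total energy = 308.059*40.95 + 279.868*26.22 + 223.491*37.415
= 12615.02 + 7338.139 + 8361.916
= 28315.07 MJ
e = 28315.07 / 180.425 = 156.94 MJ/m^2

156.94 MJ/m^2


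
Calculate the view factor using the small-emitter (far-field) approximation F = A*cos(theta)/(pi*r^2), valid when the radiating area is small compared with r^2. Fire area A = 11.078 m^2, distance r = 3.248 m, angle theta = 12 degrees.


cos(12 deg) = 0.97815
pi*r^2 = 33.142
F = 11.078 * 0.97815 / 33.142 = 0.32695

0.32695


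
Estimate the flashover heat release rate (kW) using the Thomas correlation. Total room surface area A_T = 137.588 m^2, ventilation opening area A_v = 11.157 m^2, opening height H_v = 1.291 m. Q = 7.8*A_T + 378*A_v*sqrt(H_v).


7.8*A_T = 1073.2
sqrt(H_v) = 1.1362
378*A_v*sqrt(H_v) = 4791.8
Q = 1073.2 + 4791.8 = 5865.0 kW

5865.0 kW


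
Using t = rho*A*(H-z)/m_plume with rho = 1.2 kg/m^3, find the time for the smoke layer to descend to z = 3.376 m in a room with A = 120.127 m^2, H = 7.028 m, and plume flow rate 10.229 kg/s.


H - z = 3.652 m
t = 1.2 * 120.127 * 3.652 / 10.229 = 51.466 s

51.466 s


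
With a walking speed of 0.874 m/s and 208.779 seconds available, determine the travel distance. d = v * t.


d = 0.874 * 208.779 = 182.47 m

182.47 m


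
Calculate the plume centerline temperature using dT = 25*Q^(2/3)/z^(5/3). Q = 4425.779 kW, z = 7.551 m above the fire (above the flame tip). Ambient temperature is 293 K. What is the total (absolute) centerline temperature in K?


Q^(2/3) = 269.56
z^(5/3) = 29.063
dT = 25 * 269.56 / 29.063 = 231.88 K
T = 293 + 231.88 = 524.88 K

524.88 K


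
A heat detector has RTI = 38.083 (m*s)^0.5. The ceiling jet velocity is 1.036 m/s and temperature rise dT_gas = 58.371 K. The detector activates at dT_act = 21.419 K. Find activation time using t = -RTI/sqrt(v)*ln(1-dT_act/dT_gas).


dT_act/dT_gas = 0.36695
ln(1 - 0.36695) = -0.45720
t = -38.083 / sqrt(1.036) * -0.45720 = 17.106 s

17.106 s


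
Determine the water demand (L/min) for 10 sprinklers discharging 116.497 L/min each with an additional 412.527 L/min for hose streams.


Sprinkler demand = 10 * 116.497 = 1164.97 L/min
Total = 1164.97 + 412.527 = 1577.497 L/min

1577.497 L/min


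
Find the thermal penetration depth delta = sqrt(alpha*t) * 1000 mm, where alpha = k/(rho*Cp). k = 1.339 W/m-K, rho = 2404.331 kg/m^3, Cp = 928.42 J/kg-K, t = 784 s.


alpha = 1.339 / (2404.331 * 928.42) = 5.9985e-07 m^2/s
alpha * t = 0.00047028
delta = sqrt(0.00047028) * 1000 = 21.686 mm

21.686 mm


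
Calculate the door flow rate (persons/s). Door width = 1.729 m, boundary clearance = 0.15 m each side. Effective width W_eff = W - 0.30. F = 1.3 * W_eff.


W_eff = 1.729 - 0.30 = 1.429 m
F = 1.3 * 1.429 = 1.8577 persons/s

1.8577 persons/s


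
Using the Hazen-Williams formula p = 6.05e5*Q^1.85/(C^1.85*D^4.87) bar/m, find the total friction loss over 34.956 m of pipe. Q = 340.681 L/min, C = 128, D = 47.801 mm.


Q^1.85 = 48400
C^1.85 = 7913.0
D^4.87 = 1.5096e+08
p/m = 0.024513 bar/m
p_total = 0.024513 * 34.956 = 0.85689 bar

0.85689 bar


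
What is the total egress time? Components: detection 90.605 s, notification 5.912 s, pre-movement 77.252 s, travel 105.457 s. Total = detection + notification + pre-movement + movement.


Total = 90.605 + 5.912 + 77.252 + 105.457 = 279.226 s

279.226 s


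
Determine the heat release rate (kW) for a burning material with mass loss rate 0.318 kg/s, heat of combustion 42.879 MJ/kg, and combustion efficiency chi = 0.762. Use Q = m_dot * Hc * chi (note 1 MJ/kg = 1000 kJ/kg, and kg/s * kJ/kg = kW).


Hc = 42.879 MJ/kg = 42.879 * 1000 kJ/kg = 42879 kJ/kg
Q = 0.318 kg/s * 42879 kJ/kg * 0.762 = 10390 kW

10390 kW


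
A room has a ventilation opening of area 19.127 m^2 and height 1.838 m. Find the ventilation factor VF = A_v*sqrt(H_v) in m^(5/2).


sqrt(H_v) = 1.3557
VF = 19.127 * 1.3557 = 25.931 m^(5/2)

25.931 m^(5/2)


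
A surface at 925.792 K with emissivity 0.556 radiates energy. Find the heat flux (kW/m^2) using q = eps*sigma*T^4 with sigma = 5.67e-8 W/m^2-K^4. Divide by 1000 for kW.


T^4 = 7.3460e+11
q = 0.556 * 5.67e-8 * 7.3460e+11 / 1000 = 23.159 kW/m^2

23.159 kW/m^2


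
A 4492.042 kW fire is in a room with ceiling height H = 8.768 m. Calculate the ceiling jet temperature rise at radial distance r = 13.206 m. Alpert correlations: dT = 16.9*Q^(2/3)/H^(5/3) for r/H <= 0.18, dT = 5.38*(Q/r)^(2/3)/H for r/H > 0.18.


r/H = 13.206 / 8.768 = 1.5062
r/H > 0.18, so dT = 5.38*(Q/r)^(2/3)/H
Q/r = 340.15
(Q/r)^(2/3) = 48.728
dT = 5.38 * 48.728 / 8.768 = 29.899 K

29.899 K


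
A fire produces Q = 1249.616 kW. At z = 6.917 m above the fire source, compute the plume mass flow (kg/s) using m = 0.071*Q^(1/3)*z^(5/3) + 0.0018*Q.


Q^(1/3) = 10.771
z^(5/3) = 25.111
First term = 0.071 * 10.771 * 25.111 = 19.203
Second term = 0.0018 * 1249.616 = 2.2493
m = 21.453 kg/s

21.453 kg/s


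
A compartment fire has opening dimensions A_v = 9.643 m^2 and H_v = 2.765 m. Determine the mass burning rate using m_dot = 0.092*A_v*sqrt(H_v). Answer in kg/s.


sqrt(H_v) = 1.6628
m_dot = 0.092 * 9.643 * 1.6628 = 1.4752 kg/s

1.4752 kg/s


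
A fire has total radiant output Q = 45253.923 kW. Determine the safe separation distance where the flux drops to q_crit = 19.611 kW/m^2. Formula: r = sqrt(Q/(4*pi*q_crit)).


4*pi*q_crit = 246.44
Q/(4*pi*q_crit) = 183.63
r = sqrt(183.63) = 13.551 m

13.551 m


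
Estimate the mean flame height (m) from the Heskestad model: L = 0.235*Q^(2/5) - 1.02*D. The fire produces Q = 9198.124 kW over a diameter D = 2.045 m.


Q^(2/5) = 38.502
0.235 * Q^(2/5) = 9.0479
1.02 * D = 2.0859
L = 6.9620 m

6.9620 m


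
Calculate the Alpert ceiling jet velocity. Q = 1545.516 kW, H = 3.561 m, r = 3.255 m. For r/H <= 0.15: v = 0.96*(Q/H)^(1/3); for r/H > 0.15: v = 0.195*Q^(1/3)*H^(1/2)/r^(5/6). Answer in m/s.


r/H = 3.255 / 3.561 = 0.91407
r/H > 0.15, so v = 0.195*Q^(1/3)*H^(1/2)/r^(5/6)
Q^(1/3) = 11.562
H^(1/2) = 1.8871
r^(5/6) = 2.6738
v = 0.195 * 11.562 * 1.8871 / 2.6738 = 1.5912 m/s

1.5912 m/s


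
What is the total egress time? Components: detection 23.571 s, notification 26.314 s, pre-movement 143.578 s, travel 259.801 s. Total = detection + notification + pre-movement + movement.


Total = 23.571 + 26.314 + 143.578 + 259.801 = 453.264 s

453.264 s


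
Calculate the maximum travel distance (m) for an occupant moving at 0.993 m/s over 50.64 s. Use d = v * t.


d = 0.993 * 50.64 = 50.286 m

50.286 m


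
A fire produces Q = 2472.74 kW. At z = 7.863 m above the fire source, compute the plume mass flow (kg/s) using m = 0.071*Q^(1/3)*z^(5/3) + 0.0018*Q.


Q^(1/3) = 13.523
z^(5/3) = 31.092
First term = 0.071 * 13.523 * 31.092 = 29.851
Second term = 0.0018 * 2472.74 = 4.4509
m = 34.302 kg/s

34.302 kg/s


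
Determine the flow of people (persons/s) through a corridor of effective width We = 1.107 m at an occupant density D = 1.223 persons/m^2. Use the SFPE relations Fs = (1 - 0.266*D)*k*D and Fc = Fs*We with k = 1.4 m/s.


1 - 0.266*D = 1 - 0.266*1.223 = 0.67468
Fs = 0.67468 * 1.4 * 1.223 = 1.1552 persons/(s*m)
Fc = 1.1552 * 1.107 = 1.2788 persons/s

1.2788 persons/s


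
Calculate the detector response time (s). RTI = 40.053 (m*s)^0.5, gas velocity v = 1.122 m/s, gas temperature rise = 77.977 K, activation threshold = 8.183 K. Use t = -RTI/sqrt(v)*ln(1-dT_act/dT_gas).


dT_act/dT_gas = 0.10494
ln(1 - 0.10494) = -0.11087
t = -40.053 / sqrt(1.122) * -0.11087 = 4.1921 s

4.1921 s


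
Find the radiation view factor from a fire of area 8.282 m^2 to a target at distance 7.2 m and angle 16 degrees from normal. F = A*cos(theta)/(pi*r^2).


cos(16 deg) = 0.96126
pi*r^2 = 162.86
F = 8.282 * 0.96126 / 162.86 = 0.048883

0.048883


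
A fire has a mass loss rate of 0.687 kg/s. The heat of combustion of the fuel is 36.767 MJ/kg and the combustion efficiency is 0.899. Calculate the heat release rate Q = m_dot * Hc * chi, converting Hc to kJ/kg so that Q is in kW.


Hc = 36.767 MJ/kg = 36.767 * 1000 kJ/kg = 36767 kJ/kg
Q = 0.687 kg/s * 36767 kJ/kg * 0.899 = 22708 kW

22708 kW


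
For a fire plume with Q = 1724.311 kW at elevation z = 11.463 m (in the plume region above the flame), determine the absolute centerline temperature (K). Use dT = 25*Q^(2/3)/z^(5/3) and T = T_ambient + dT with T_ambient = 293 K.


Q^(2/3) = 143.79
z^(5/3) = 58.277
dT = 25 * 143.79 / 58.277 = 61.686 K
T = 293 + 61.686 = 354.69 K

354.69 K


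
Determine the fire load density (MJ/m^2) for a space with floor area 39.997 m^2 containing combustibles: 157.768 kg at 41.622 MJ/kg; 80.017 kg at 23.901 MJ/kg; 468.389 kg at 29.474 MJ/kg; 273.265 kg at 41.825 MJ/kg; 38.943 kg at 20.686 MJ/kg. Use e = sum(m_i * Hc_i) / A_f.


Total energy = 157.768*41.622 + 80.017*23.901 + 468.389*29.474 + 273.265*41.825 + 38.943*20.686
= 6566.620 + 1912.486 + 13805.30 + 11429.31 + 805.5749
= 34519.29 MJ
e = 34519.29 / 39.997 = 863.05 MJ/m^2

863.05 MJ/m^2


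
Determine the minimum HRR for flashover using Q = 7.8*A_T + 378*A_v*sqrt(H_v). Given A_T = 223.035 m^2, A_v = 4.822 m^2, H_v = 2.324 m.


7.8*A_T = 1739.673
sqrt(H_v) = 1.5245
378*A_v*sqrt(H_v) = 2778.7
Q = 1739.673 + 2778.7 = 4518.3 kW

4518.3 kW


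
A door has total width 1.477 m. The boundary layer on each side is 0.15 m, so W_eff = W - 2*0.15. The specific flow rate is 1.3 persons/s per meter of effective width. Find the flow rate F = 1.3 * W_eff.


W_eff = 1.477 - 0.30 = 1.177 m
F = 1.3 * 1.177 = 1.5301 persons/s

1.5301 persons/s


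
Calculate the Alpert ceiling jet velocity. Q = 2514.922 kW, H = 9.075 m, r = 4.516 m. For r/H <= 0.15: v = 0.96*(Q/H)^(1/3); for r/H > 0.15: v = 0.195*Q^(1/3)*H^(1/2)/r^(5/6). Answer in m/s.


r/H = 4.516 / 9.075 = 0.49763
r/H > 0.15, so v = 0.195*Q^(1/3)*H^(1/2)/r^(5/6)
Q^(1/3) = 13.599
H^(1/2) = 3.0125
r^(5/6) = 3.5126
v = 0.195 * 13.599 * 3.0125 / 3.5126 = 2.2742 m/s

2.2742 m/s


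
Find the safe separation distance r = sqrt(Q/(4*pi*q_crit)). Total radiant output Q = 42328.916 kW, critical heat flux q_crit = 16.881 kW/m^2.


4*pi*q_crit = 212.13
Q/(4*pi*q_crit) = 199.54
r = sqrt(199.54) = 14.126 m

14.126 m


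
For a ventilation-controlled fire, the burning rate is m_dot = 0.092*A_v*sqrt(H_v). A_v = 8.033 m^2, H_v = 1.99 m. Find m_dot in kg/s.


sqrt(H_v) = 1.4107
m_dot = 0.092 * 8.033 * 1.4107 = 1.0425 kg/s

1.0425 kg/s


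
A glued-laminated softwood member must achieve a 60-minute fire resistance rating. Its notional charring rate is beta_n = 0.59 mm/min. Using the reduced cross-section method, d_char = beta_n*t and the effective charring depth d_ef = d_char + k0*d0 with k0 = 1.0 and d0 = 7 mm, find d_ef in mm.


d_char = 0.59 * 60 = 35.4 mm
d_ef = 35.4 + 1.0*7 = 42.4 mm

42.4 mm


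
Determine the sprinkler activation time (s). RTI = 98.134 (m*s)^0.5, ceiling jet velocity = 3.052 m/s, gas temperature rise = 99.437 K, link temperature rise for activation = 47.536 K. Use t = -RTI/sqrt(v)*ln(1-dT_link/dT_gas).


dT_link/dT_gas = 0.47805
ln(1 - 0.47805) = -0.65019
t = -98.134 / sqrt(3.052) * -0.65019 = 36.523 s

36.523 s


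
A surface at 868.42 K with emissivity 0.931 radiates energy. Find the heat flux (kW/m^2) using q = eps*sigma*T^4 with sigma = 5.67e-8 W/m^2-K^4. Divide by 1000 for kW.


T^4 = 5.6875e+11
q = 0.931 * 5.67e-8 * 5.6875e+11 / 1000 = 30.023 kW/m^2

30.023 kW/m^2


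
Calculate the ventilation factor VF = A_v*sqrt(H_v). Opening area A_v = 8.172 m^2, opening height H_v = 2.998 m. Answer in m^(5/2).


sqrt(H_v) = 1.7315
VF = 8.172 * 1.7315 = 14.150 m^(5/2)

14.150 m^(5/2)


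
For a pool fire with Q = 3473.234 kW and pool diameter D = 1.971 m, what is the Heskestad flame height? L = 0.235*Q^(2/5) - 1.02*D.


Q^(2/5) = 26.079
0.235 * Q^(2/5) = 6.1286
1.02 * D = 2.0104
L = 4.1182 m

4.1182 m


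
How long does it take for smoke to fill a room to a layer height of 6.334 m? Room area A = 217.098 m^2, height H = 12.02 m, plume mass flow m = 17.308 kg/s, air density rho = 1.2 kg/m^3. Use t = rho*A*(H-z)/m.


H - z = 5.686 m
t = 1.2 * 217.098 * 5.686 / 17.308 = 85.585 s

85.585 s


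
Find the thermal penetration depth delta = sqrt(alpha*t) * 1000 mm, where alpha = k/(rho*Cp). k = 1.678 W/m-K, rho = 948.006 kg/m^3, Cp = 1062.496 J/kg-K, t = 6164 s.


alpha = 1.678 / (948.006 * 1062.496) = 1.6659e-06 m^2/s
alpha * t = 0.010269
delta = sqrt(0.010269) * 1000 = 101.33 mm

101.33 mm


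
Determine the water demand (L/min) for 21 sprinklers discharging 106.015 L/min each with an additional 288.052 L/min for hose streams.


Sprinkler demand = 21 * 106.015 = 2226.315 L/min
Total = 2226.315 + 288.052 = 2514.367 L/min

2514.367 L/min


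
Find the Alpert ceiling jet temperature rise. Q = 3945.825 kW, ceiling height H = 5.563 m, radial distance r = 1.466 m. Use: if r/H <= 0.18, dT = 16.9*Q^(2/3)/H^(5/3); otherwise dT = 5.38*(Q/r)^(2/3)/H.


r/H = 1.466 / 5.563 = 0.26353
r/H > 0.18, so dT = 5.38*(Q/r)^(2/3)/H
Q/r = 2691.6
(Q/r)^(2/3) = 193.49
dT = 5.38 * 193.49 / 5.563 = 187.13 K

187.13 K


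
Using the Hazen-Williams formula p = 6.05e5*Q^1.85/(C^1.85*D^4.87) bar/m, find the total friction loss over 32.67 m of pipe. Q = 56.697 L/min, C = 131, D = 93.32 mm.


Q^1.85 = 1754.2
C^1.85 = 8259.5
D^4.87 = 3.9244e+09
p/m = 3.2743e-05 bar/m
p_total = 3.2743e-05 * 32.67 = 0.0010697 bar

0.0010697 bar


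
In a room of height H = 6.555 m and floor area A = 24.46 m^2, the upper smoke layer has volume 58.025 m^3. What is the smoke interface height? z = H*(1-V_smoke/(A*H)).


V/(A*H) = 0.36190
1 - 0.36190 = 0.63810
z = 6.555 * 0.63810 = 4.1828 m

4.1828 m


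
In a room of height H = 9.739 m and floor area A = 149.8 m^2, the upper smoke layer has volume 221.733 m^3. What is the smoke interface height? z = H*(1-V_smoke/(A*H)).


V/(A*H) = 0.15199
1 - 0.15199 = 0.84801
z = 9.739 * 0.84801 = 8.2588 m

8.2588 m


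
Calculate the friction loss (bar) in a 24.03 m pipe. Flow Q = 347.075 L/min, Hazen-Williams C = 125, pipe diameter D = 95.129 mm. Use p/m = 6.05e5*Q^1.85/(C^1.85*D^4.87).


Q^1.85 = 50094
C^1.85 = 7573.3
D^4.87 = 4.3091e+09
p/m = 0.00092869 bar/m
p_total = 0.00092869 * 24.03 = 0.022316 bar

0.022316 bar


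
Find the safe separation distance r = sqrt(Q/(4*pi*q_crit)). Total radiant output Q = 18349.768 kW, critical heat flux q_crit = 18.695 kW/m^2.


4*pi*q_crit = 234.93
Q/(4*pi*q_crit) = 78.108
r = sqrt(78.108) = 8.8379 m

8.8379 m


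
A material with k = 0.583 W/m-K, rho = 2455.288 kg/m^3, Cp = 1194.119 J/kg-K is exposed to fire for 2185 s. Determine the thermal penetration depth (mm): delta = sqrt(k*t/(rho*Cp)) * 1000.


alpha = 0.583 / (2455.288 * 1194.119) = 1.9885e-07 m^2/s
alpha * t = 0.00043448
delta = sqrt(0.00043448) * 1000 = 20.844 mm

20.844 mm


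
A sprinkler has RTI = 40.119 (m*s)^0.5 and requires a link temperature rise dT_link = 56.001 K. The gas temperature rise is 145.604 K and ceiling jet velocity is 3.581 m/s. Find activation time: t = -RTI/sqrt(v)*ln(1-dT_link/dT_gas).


dT_link/dT_gas = 0.38461
ln(1 - 0.38461) = -0.48550
t = -40.119 / sqrt(3.581) * -0.48550 = 10.293 s

10.293 s


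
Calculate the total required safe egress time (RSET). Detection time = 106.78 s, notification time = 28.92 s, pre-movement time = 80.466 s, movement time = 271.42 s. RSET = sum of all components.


Total = 106.78 + 28.92 + 80.466 + 271.42 = 487.586 s

487.586 s


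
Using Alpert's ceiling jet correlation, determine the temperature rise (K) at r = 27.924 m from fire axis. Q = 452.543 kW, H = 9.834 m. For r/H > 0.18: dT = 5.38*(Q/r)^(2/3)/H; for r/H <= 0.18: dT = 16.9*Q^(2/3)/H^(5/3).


r/H = 27.924 / 9.834 = 2.8395
r/H > 0.18, so dT = 5.38*(Q/r)^(2/3)/H
Q/r = 16.206
(Q/r)^(2/3) = 6.4041
dT = 5.38 * 6.4041 / 9.834 = 3.5035 K

3.5035 K


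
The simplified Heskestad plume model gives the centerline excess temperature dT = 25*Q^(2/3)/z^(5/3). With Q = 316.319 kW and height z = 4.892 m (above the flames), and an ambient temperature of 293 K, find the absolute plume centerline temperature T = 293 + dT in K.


Q^(2/3) = 46.425
z^(5/3) = 14.098
dT = 25 * 46.425 / 14.098 = 82.328 K
T = 293 + 82.328 = 375.33 K

375.33 K


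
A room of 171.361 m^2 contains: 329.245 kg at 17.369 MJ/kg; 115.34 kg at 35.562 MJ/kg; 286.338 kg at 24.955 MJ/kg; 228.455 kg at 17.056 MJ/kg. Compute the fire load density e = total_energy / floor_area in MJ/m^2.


Total energy = 329.245*17.369 + 115.34*35.562 + 286.338*24.955 + 228.455*17.056
= 5718.656 + 4101.721 + 7145.565 + 3896.528
= 20862.47 MJ
e = 20862.47 / 171.361 = 121.75 MJ/m^2

121.75 MJ/m^2


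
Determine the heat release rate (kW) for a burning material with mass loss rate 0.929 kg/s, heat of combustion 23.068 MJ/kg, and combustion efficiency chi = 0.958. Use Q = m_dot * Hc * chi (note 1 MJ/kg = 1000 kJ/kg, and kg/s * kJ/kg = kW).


Hc = 23.068 MJ/kg = 23.068 * 1000 kJ/kg = 23068 kJ/kg
Q = 0.929 kg/s * 23068 kJ/kg * 0.958 = 20530 kW

20530 kW


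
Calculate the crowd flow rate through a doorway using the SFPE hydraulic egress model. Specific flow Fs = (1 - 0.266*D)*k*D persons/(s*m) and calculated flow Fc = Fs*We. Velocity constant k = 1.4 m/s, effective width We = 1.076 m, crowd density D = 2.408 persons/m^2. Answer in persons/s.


1 - 0.266*D = 1 - 0.266*2.408 = 0.35947
Fs = 0.35947 * 1.4 * 2.408 = 1.2119 persons/(s*m)
Fc = 1.2119 * 1.076 = 1.3040 persons/s

1.3040 persons/s


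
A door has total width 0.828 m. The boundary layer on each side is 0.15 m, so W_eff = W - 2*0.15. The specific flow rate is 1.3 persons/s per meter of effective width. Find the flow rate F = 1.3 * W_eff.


W_eff = 0.828 - 0.30 = 0.528 m
F = 1.3 * 0.528 = 0.68640 persons/s

0.68640 persons/s


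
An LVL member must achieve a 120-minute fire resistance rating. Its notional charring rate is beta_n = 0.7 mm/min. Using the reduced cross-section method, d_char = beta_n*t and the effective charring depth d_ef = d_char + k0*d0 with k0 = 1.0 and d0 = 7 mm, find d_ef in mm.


d_char = 0.7 * 120 = 84 mm
d_ef = 84 + 1.0*7 = 91 mm

91 mm


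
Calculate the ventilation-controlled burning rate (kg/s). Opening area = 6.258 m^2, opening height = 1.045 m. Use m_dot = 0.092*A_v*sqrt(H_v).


sqrt(H_v) = 1.0223
m_dot = 0.092 * 6.258 * 1.0223 = 0.58855 kg/s

0.58855 kg/s


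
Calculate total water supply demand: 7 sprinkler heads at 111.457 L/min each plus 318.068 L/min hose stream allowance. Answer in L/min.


Sprinkler demand = 7 * 111.457 = 780.199 L/min
Total = 780.199 + 318.068 = 1098.267 L/min

1098.267 L/min


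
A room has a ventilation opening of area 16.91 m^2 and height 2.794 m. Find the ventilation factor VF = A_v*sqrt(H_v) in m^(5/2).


sqrt(H_v) = 1.6715
VF = 16.91 * 1.6715 = 28.266 m^(5/2)

28.266 m^(5/2)


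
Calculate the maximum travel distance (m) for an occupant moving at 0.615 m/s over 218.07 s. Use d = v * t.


d = 0.615 * 218.07 = 134.11 m

134.11 m


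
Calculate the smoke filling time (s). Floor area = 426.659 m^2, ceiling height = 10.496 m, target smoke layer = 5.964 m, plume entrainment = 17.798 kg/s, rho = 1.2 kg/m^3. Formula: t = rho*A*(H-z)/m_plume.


H - z = 4.532 m
t = 1.2 * 426.659 * 4.532 / 17.798 = 130.37 s

130.37 s


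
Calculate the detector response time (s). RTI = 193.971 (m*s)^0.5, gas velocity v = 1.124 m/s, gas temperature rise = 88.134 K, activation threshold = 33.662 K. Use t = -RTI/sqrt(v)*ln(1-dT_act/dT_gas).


dT_act/dT_gas = 0.38194
ln(1 - 0.38194) = -0.48117
t = -193.971 / sqrt(1.124) * -0.48117 = 88.035 s

88.035 s


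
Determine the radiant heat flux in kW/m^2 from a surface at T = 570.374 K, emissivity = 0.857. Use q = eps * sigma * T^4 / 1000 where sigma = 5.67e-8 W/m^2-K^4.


T^4 = 1.0584e+11
q = 0.857 * 5.67e-8 * 1.0584e+11 / 1000 = 5.1428 kW/m^2

5.1428 kW/m^2


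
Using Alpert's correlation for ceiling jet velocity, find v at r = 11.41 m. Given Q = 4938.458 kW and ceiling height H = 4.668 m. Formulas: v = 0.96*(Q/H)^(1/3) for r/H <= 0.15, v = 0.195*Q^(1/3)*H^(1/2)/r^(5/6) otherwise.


r/H = 11.41 / 4.668 = 2.4443
r/H > 0.15, so v = 0.195*Q^(1/3)*H^(1/2)/r^(5/6)
Q^(1/3) = 17.029
H^(1/2) = 2.1606
r^(5/6) = 7.6045
v = 0.195 * 17.029 * 2.1606 / 7.6045 = 0.94346 m/s

0.94346 m/s


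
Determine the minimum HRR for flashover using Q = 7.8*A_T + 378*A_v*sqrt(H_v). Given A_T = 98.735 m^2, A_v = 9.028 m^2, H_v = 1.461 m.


7.8*A_T = 770.133
sqrt(H_v) = 1.2087
378*A_v*sqrt(H_v) = 4124.9
Q = 770.133 + 4124.9 = 4895.0 kW

4895.0 kW


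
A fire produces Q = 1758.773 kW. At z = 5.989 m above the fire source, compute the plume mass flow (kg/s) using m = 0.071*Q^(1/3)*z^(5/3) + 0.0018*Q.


Q^(1/3) = 12.071
z^(5/3) = 19.751
First term = 0.071 * 12.071 * 19.751 = 16.927
Second term = 0.0018 * 1758.773 = 3.1658
m = 20.093 kg/s

20.093 kg/s


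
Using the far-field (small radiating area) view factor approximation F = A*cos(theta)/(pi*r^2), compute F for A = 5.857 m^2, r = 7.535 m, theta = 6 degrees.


cos(6 deg) = 0.99452
pi*r^2 = 178.37
F = 5.857 * 0.99452 / 178.37 = 0.032657

0.032657


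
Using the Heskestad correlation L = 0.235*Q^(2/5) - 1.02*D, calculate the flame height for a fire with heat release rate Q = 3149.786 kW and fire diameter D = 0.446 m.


Q^(2/5) = 25.079
0.235 * Q^(2/5) = 5.8936
1.02 * D = 0.45492
L = 5.4387 m

5.4387 m


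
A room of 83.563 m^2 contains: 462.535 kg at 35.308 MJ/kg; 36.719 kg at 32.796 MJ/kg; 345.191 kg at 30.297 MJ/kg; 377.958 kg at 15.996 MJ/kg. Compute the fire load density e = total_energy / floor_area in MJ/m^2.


Total energy = 462.535*35.308 + 36.719*32.796 + 345.191*30.297 + 377.958*15.996
= 16331.19 + 1204.236 + 10458.25 + 6045.816
= 34039.49 MJ
e = 34039.49 / 83.563 = 407.35 MJ/m^2

407.35 MJ/m^2


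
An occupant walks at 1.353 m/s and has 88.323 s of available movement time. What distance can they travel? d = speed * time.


d = 1.353 * 88.323 = 119.50 m

119.50 m


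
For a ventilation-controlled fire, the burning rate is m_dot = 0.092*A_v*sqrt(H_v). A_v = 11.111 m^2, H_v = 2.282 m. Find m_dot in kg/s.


sqrt(H_v) = 1.5106
m_dot = 0.092 * 11.111 * 1.5106 = 1.5442 kg/s

1.5442 kg/s


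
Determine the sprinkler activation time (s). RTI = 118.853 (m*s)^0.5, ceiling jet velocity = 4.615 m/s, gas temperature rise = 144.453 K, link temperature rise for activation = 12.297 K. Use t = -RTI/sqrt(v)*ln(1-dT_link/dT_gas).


dT_link/dT_gas = 0.085128
ln(1 - 0.085128) = -0.088971
t = -118.853 / sqrt(4.615) * -0.088971 = 4.9224 s

4.9224 s


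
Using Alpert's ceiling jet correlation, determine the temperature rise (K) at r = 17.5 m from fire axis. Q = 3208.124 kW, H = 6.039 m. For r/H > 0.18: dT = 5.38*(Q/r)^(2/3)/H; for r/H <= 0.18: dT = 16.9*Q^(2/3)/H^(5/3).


r/H = 17.5 / 6.039 = 2.8978
r/H > 0.18, so dT = 5.38*(Q/r)^(2/3)/H
Q/r = 183.32
(Q/r)^(2/3) = 32.271
dT = 5.38 * 32.271 / 6.039 = 28.749 K

28.749 K


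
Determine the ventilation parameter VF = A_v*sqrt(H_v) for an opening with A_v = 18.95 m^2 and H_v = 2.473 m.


sqrt(H_v) = 1.5726
VF = 18.95 * 1.5726 = 29.800 m^(5/2)

29.800 m^(5/2)


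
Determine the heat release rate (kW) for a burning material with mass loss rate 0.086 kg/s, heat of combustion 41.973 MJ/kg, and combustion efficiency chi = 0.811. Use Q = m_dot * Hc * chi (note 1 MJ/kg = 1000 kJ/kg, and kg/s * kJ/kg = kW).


Hc = 41.973 MJ/kg = 41.973 * 1000 kJ/kg = 41973 kJ/kg
Q = 0.086 kg/s * 41973 kJ/kg * 0.811 = 2927.4 kW

2927.4 kW


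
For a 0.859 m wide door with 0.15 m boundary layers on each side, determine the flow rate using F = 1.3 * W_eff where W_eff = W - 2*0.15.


W_eff = 0.859 - 0.30 = 0.559 m
F = 1.3 * 0.559 = 0.72670 persons/s

0.72670 persons/s


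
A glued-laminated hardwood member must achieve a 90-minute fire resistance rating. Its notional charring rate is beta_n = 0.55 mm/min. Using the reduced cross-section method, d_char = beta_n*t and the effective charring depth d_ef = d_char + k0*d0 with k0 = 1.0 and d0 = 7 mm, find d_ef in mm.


d_char = 0.55 * 90 = 49.5 mm
d_ef = 49.5 + 1.0*7 = 56.5 mm

56.5 mm


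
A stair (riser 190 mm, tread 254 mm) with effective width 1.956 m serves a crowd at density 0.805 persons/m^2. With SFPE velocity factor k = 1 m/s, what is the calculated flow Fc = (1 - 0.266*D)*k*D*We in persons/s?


1 - 0.266*D = 1 - 0.266*0.805 = 0.78587
Fs = 0.78587 * 1 * 0.805 = 0.63263 persons/(s*m)
Fc = 0.63263 * 1.956 = 1.2374 persons/s

1.2374 persons/s


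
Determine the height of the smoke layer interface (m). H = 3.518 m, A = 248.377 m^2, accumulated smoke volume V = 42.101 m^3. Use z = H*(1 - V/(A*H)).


V/(A*H) = 0.048182
1 - 0.048182 = 0.95182
z = 3.518 * 0.95182 = 3.3485 m

3.3485 m


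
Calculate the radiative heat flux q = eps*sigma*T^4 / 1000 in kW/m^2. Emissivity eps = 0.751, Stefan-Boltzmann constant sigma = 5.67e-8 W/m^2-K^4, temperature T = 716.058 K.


T^4 = 2.6290e+11
q = 0.751 * 5.67e-8 * 2.6290e+11 / 1000 = 11.195 kW/m^2

11.195 kW/m^2


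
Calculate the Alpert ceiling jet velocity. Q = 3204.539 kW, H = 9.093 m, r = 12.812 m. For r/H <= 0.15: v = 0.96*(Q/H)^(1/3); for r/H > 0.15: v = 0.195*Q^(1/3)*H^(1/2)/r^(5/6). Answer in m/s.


r/H = 12.812 / 9.093 = 1.4090
r/H > 0.15, so v = 0.195*Q^(1/3)*H^(1/2)/r^(5/6)
Q^(1/3) = 14.743
H^(1/2) = 3.0155
r^(5/6) = 8.3756
v = 0.195 * 14.743 * 3.0155 / 8.3756 = 1.0351 m/s

1.0351 m/s


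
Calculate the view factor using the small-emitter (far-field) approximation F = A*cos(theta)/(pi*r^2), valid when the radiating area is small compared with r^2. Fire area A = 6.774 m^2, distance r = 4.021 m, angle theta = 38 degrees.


cos(38 deg) = 0.78801
pi*r^2 = 50.795
F = 6.774 * 0.78801 / 50.795 = 0.10509

0.10509


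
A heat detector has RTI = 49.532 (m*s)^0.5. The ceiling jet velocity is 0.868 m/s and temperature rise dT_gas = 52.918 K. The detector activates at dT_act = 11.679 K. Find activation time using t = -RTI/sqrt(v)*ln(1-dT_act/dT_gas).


dT_act/dT_gas = 0.22070
ln(1 - 0.22070) = -0.24936
t = -49.532 / sqrt(0.868) * -0.24936 = 13.257 s

13.257 s


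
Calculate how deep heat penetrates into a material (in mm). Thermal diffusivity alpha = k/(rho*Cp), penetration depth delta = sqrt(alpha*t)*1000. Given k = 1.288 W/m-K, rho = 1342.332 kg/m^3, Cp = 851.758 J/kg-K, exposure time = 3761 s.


alpha = 1.288 / (1342.332 * 851.758) = 1.1265e-06 m^2/s
alpha * t = 0.0042368
delta = sqrt(0.0042368) * 1000 = 65.091 mm

65.091 mm
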